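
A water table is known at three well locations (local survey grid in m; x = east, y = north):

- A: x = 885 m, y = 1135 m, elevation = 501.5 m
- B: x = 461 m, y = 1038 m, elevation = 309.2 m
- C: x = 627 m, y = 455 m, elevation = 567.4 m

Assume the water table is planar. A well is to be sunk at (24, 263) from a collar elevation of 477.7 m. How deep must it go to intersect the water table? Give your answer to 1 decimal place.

Let the plane be z = a·x + b·y + c.
B−A: −424a − 97b = −192.3;  C−A: −258a − 680b = 65.9.
Solving gives a = 0.520925, b = −0.294557.
Then c = 501.5 − a·885 − b·1135 = 374.80.
At (24, 263): z_contact = 12.50 − 77.47 + 374.80 = 309.84 m.
Depth below ground = 477.7 − 309.84 = 167.9 m.

167.9 m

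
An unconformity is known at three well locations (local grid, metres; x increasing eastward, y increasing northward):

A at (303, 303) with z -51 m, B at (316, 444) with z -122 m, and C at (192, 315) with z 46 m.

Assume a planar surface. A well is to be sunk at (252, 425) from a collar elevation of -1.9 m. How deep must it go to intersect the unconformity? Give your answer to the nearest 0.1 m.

Two edge vectors: A→B = (13, 141, -71), A→C = (-111, 12, 97).
Normal n = (A→B) × (A→C) = (14529, 6620, 15807).
So ∂z/∂x = −n_x/n_z = −0.91915 and ∂z/∂y = −n_y/n_z = −0.41880.
Intercept c from A: -51 + 278.50 + 126.90 = 354.40.
At (252, 425): z_contact = −231.63 − 177.99 + 354.40 = -55.22 m.
Depth below ground = -1.9 − (-55.22) = 53.3 m.

53.3 m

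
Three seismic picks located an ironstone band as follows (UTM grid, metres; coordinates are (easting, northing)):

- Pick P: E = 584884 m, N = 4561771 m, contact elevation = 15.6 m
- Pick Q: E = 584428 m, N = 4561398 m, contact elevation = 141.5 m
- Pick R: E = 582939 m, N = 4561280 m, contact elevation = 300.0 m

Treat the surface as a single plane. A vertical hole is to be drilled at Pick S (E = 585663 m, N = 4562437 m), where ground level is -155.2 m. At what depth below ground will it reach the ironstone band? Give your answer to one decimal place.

50.9 m

Two edge vectors: Pick P→Pick Q = (-456, -373, 125.9), Pick P→Pick R = (-1945, -491, 284.4).
Normal n = (Pick P→Pick Q) × (Pick P→Pick R) = (-44264.3, -115189.1, -501589).
So ∂z/∂E = −n_x/n_z = −0.088248147 and ∂z/∂N = −n_y/n_z = −0.229648377.
Intercept c from Pick P: 15.6 + 51614.93 + 1047603.31 = 1099233.84.
At (585663, 4562437): z_contact = −51683.67 − 1047756.25 + 1099233.84 = -206.09 m.
Depth below ground = -155.2 − (-206.09) = 50.9 m.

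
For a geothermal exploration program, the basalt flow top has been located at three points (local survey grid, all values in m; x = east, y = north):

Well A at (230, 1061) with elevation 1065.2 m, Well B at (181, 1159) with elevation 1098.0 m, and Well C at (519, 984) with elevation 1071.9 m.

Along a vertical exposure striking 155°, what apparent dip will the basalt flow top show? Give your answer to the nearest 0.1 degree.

Two edge vectors: Well A→Well B = (-49, 98, 32.8), Well A→Well C = (289, -77, 6.7).
Normal n = (Well A→Well B) × (Well A→Well C) = (3182.2, 9807.5, -24549).
So ∂z/∂x = −n_x/n_z = 0.12963 and ∂z/∂y = −n_y/n_z = 0.39951.
Unit vector along 155° is (sin 155°, cos 155°) = (0.4226, -0.9063).
Slope in that direction = a·(0.4226) + b·(-0.9063) = −0.30729.
Apparent dip = arctan|0.30729| = 17.1° (true dip is 22.8°, so apparent ≤ true as expected).

17.1°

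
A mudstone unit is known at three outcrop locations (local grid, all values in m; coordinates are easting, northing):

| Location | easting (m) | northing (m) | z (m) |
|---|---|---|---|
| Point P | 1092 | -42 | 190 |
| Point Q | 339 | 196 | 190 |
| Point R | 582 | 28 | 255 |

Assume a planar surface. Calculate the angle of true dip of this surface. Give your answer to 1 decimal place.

36.8°

Let the plane be z = a·easting + b·northing + c.
Point Q−Point P: −753a + 238b = 0;  Point R−Point P: −510a + 70b = 65.
Solving gives a = −0.22528, b = −0.71276.
Gradient magnitude |∇z| = √(a² + b²) = √(0.05075 + 0.50802) = 0.74751.
True dip = arctan(0.74751) = 36.8°, dipping toward NNE (azimuth ≈ 018°).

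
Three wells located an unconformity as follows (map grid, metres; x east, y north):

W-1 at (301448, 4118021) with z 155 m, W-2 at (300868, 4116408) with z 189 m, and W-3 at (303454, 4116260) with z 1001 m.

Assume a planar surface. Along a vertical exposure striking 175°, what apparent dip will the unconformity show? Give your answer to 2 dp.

Two edge vectors: W-1→W-2 = (-580, -1613, 34), W-1→W-3 = (2006, -1761, 846).
Normal n = (W-1→W-2) × (W-1→W-3) = (-1304724, 558884, 4257058).
So ∂z/∂x = −n_x/n_z = 0.30648 and ∂z/∂y = −n_y/n_z = −0.13128.
Unit vector along 175° is (sin 175°, cos 175°) = (0.0872, -0.9962).
Slope in that direction = a·(0.0872) + b·(-0.9962) = 0.15750.
Apparent dip = arctan|0.15750| = 8.95° (true dip is 18.4°, so apparent ≤ true as expected).

8.95°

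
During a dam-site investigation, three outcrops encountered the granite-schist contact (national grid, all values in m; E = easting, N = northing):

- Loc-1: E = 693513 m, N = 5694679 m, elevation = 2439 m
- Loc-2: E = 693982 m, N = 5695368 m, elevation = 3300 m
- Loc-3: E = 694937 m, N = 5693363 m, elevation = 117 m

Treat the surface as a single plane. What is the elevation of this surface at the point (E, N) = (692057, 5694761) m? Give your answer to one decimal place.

2983.0 m

Two edge vectors: Loc-1→Loc-2 = (469, 689, 861), Loc-1→Loc-3 = (1424, -1316, -2322).
Normal n = (Loc-1→Loc-2) × (Loc-1→Loc-3) = (-466782, 2315082, -1598340).
So ∂z/∂E = −n_x/n_z = −0.292041743 and ∂z/∂N = −n_y/n_z = 1.448428995.
Intercept c from Loc-1: 2439 + 202534.75 − 8248338.18 = −8043364.44.
At (692057, 5694761): z = −202109.5 + 8248457.0 − 8043364.44 = 2983.0 m.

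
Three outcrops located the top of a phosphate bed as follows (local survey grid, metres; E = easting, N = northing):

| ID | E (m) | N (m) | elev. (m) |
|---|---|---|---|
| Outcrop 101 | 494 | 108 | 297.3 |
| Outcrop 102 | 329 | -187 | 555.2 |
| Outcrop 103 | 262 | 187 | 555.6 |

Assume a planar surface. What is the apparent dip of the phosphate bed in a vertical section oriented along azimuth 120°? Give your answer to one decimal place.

42.6°

Let the plane be z = a·E + b·N + c.
Outcrop 102−Outcrop 101: −165a − 295b = 257.9;  Outcrop 103−Outcrop 101: −232a + 79b = 258.3.
Solving gives a = −1.18530, b = −0.21127.
Unit vector along 120° is (sin 120°, cos 120°) = (0.8660, -0.5000).
Slope in that direction = a·(0.8660) + b·(-0.5000) = −0.92087.
Apparent dip = arctan|0.92087| = 42.6° (true dip is 50.3°, so apparent ≤ true as expected).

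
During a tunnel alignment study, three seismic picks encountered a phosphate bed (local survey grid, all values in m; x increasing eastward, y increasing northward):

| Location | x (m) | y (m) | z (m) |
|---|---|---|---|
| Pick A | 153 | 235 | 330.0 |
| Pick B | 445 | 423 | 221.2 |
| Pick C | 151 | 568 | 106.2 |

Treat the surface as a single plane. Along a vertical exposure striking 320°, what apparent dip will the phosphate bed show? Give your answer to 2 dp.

Let the plane be z = a·x + b·y + c.
Pick B−Pick A: 292a + 188b = −108.8;  Pick C−Pick A: −2a + 333b = −223.8.
Solving gives a = 0.05987, b = −0.67171.
Unit vector along 320° is (sin 320°, cos 320°) = (-0.6428, 0.7660).
Slope in that direction = a·(-0.6428) + b·(0.7660) = −0.55305.
Apparent dip = arctan|0.55305| = 28.94° (true dip is 34.0°, so apparent ≤ true as expected).

28.94°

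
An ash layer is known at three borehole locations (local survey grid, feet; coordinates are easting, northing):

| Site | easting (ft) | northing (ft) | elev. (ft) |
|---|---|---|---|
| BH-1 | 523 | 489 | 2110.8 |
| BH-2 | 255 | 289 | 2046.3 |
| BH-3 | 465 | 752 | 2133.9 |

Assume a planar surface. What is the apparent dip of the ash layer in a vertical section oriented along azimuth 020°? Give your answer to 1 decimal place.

9.4°

Two edge vectors: BH-1→BH-2 = (-268, -200, -64.5), BH-1→BH-3 = (-58, 263, 23.1).
Normal n = (BH-1→BH-2) × (BH-1→BH-3) = (12343.5, 9931.8, -82084).
So ∂z/∂easting = −n_x/n_z = 0.15038 and ∂z/∂northing = −n_y/n_z = 0.12100.
Unit vector along 020° is (sin 20°, cos 20°) = (0.3420, 0.9397).
Slope in that direction = a·(0.3420) + b·(0.9397) = 0.16513.
Apparent dip = arctan|0.16513| = 9.4° (true dip is 10.9°, so apparent ≤ true as expected).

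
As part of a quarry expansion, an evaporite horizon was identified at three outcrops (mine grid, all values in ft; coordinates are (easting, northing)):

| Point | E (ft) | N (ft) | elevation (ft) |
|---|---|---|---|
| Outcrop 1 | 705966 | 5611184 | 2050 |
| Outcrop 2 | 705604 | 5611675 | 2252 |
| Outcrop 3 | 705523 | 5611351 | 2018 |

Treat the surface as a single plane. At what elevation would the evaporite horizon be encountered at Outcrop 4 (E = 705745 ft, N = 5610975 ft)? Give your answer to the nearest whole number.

1846 ft

Two edge vectors: Outcrop 1→Outcrop 2 = (-362, 491, 202), Outcrop 1→Outcrop 3 = (-443, 167, -32).
Normal n = (Outcrop 1→Outcrop 2) × (Outcrop 1→Outcrop 3) = (-49446, -101070, 157059).
So ∂z/∂E = −n_x/n_z = 0.31482437 and ∂z/∂N = −n_y/n_z = 0.64351613.
Intercept c from Outcrop 1: 2050 − 222255.30 − 3610887.42 = −3831092.72.
At (705745, 5610975): z = 222185.7 + 3610752.9 − 3831092.72 = 1845.9 ft.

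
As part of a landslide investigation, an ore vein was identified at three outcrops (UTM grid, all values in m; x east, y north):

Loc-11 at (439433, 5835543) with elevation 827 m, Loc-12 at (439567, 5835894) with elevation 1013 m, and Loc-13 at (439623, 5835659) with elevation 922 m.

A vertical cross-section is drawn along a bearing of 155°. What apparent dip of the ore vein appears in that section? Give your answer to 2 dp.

Let the plane be z = a·x + b·y + c.
Loc-12−Loc-11: 134a + 351b = 186;  Loc-13−Loc-11: 190a + 116b = 95.
Solving gives a = 0.23011, b = 0.44207.
Unit vector along 155° is (sin 155°, cos 155°) = (0.4226, -0.9063).
Slope in that direction = a·(0.4226) + b·(-0.9063) = −0.30340.
Apparent dip = arctan|0.30340| = 16.88° (true dip is 26.5°, so apparent ≤ true as expected).

16.88°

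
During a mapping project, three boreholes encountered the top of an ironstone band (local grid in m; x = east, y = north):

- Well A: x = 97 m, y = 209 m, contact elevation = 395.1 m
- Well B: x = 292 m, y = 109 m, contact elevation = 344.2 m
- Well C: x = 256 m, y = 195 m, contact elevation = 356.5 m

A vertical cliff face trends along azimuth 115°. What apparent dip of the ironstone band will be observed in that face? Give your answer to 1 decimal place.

Two edge vectors: Well A→Well B = (195, -100, -50.9), Well A→Well C = (159, -14, -38.6).
Normal n = (Well A→Well B) × (Well A→Well C) = (3147.4, -566.1, 13170).
So ∂z/∂x = −n_x/n_z = −0.23898 and ∂z/∂y = −n_y/n_z = 0.04298.
Unit vector along 115° is (sin 115°, cos 115°) = (0.9063, -0.4226).
Slope in that direction = a·(0.9063) + b·(-0.4226) = −0.23476.
Apparent dip = arctan|0.23476| = 13.2° (true dip is 13.6°, so apparent ≤ true as expected).

13.2°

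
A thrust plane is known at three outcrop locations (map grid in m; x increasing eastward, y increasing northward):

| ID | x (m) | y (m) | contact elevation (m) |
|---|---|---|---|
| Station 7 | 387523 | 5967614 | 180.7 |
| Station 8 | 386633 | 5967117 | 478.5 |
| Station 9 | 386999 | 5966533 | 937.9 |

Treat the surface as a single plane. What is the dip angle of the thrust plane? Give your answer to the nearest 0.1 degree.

Two edge vectors: Station 7→Station 8 = (-890, -497, 297.8), Station 7→Station 9 = (-524, -1081, 757.2).
Normal n = (Station 7→Station 8) × (Station 7→Station 9) = (-54406.6, 517860.8, 701662).
So ∂z/∂x = −n_x/n_z = 0.07754 and ∂z/∂y = −n_y/n_z = −0.73805.
Gradient magnitude |∇z| = √(a² + b²) = √(0.00601 + 0.54472) = 0.74211.
True dip = arctan(0.74211) = 36.6°, dipping toward N (azimuth ≈ 354°).

36.6°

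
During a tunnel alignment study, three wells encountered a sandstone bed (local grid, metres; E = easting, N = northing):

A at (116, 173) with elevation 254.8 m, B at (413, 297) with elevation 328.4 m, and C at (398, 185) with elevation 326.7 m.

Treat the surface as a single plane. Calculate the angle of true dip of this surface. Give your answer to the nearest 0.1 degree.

Let the plane be z = a·E + b·N + c.
B−A: 297a + 124b = 73.6;  C−A: 282a + 12b = 71.9.
Solving gives a = 0.25578, b = −0.01908.
Gradient magnitude |∇z| = √(a² + b²) = √(0.06542 + 0.00036) = 0.25649.
True dip = arctan(0.25649) = 14.4°, dipping toward W (azimuth ≈ 274°).

14.4°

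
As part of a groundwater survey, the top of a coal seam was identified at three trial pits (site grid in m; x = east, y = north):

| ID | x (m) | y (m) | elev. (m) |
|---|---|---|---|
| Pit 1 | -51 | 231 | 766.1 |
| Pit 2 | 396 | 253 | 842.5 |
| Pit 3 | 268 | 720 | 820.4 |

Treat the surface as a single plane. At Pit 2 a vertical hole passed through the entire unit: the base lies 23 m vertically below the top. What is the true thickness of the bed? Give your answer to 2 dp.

22.67 m

Two edge vectors: Pit 1→Pit 2 = (447, 22, 76.4), Pit 1→Pit 3 = (319, 489, 54.3).
Normal n = (Pit 1→Pit 2) × (Pit 1→Pit 3) = (-36165, 99.5, 211565).
So ∂z/∂x = −n_x/n_z = 0.17094 and ∂z/∂y = −n_y/n_z = −0.00047.
|∇z| = √(a²+b²) = 0.17094, so dip δ = arctan(0.17094) = 9.70°.
True thickness = vertical thickness × cos δ = 23 × cos 9.70° = 22.67 m.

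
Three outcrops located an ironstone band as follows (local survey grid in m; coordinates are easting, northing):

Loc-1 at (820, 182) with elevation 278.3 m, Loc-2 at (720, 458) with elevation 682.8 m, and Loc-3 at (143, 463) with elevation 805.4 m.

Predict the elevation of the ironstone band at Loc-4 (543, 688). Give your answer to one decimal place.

Let the plane be z = a·easting + b·northing + c.
Loc-2−Loc-1: −100a + 276b = 404.5;  Loc-3−Loc-1: −677a + 281b = 527.1.
Solving gives a = −0.20041, b = 1.39297.
Then c = 278.3 − a·820 − b·182 = 189.11.
At (543, 688): z = −108.8 + 958.4 + 189.11 = 1038.7 m.

1038.7 m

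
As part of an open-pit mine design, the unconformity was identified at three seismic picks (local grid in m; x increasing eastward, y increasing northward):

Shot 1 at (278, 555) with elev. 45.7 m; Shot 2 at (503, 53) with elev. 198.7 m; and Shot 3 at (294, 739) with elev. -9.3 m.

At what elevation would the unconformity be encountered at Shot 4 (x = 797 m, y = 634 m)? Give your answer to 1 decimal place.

Let the plane be z = a·x + b·y + c.
Shot 2−Shot 1: 225a − 502b = 153;  Shot 3−Shot 1: 16a + 184b = −55.
Solving gives a = 0.01096, b = −0.29987.
Then c = 45.7 − a·278 − b·555 = 209.08.
At (797, 634): z = 8.7 − 190.1 + 209.08 = 27.7 m.

27.7 m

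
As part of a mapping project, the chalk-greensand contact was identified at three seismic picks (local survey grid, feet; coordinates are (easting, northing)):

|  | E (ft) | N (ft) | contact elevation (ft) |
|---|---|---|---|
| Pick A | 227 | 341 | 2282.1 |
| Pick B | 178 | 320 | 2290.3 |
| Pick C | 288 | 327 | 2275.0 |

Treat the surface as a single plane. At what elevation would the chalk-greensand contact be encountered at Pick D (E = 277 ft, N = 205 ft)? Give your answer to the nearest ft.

2286 ft

Let the plane be z = a·E + b·N + c.
Pick B−Pick A: −49a − 21b = 8.2;  Pick C−Pick A: 61a − 14b = −7.1.
Solving gives a = −0.13416, b = −0.07743.
Then c = 2282.1 − a·227 − b·341 = 2338.96.
At (277, 205): z = −37.2 − 15.9 + 2338.96 = 2285.9 ft.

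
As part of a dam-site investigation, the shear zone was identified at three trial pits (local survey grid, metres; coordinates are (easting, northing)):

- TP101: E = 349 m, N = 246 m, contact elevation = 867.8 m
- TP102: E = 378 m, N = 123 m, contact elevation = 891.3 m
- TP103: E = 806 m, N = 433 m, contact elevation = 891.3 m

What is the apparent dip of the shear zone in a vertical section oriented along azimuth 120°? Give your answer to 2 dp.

10.42°

Let the plane be z = a·E + b·N + c.
TP102−TP101: 29a − 123b = 23.5;  TP103−TP101: 457a + 187b = 23.5.
Solving gives a = 0.11820, b = −0.16319.
Unit vector along 120° is (sin 120°, cos 120°) = (0.8660, -0.5000).
Slope in that direction = a·(0.8660) + b·(-0.5000) = 0.18396.
Apparent dip = arctan|0.18396| = 10.42° (true dip is 11.4°, so apparent ≤ true as expected).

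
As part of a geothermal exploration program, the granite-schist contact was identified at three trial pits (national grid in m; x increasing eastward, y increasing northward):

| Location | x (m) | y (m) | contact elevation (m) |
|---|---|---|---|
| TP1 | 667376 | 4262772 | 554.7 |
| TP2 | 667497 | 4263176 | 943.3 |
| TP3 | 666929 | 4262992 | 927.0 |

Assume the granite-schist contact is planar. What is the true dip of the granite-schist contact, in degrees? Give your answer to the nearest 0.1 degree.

47.8°

Let the plane be z = a·x + b·y + c.
TP2−TP1: 121a + 404b = 388.6;  TP3−TP1: −447a + 220b = 372.3.
Solving gives a = −0.31329, b = 1.05571.
Gradient magnitude |∇z| = √(a² + b²) = √(0.09815 + 1.11453) = 1.10122.
True dip = arctan(1.10122) = 47.8°, dipping toward SSE (azimuth ≈ 163°).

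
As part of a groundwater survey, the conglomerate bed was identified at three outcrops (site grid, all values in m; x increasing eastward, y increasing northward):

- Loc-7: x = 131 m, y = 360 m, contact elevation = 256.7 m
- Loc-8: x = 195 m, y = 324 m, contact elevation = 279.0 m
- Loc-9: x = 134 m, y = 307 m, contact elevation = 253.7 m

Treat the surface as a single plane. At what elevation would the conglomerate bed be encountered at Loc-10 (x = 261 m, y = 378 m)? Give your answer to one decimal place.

309.2 m

Let the plane be z = a·x + b·y + c.
Loc-8−Loc-7: 64a − 36b = 22.3;  Loc-9−Loc-7: 3a − 53b = −3.
Solving gives a = 0.39278, b = 0.07884.
Then c = 256.7 − a·131 − b·360 = 176.86.
At (261, 378): z = 102.5 + 29.8 + 176.86 = 309.2 m.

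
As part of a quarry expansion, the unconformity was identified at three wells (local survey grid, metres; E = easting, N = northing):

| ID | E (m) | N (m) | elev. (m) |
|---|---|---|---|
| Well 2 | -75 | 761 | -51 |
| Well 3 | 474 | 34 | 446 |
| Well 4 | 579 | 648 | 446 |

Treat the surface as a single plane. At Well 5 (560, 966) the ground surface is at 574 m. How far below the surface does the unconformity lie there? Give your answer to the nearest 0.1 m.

182.2 m

Let the plane be z = a·E + b·N + c.
Well 3−Well 2: 549a − 727b = 497;  Well 4−Well 2: 654a − 113b = 497.
Solving gives a = 0.73813, b = −0.12623.
Then c = -51 − a·-75 − b·761 = 100.42.
At (560, 966): z_contact = 413.35 − 121.94 + 100.42 = 391.84 m.
Depth below ground = 574 − 391.84 = 182.2 m.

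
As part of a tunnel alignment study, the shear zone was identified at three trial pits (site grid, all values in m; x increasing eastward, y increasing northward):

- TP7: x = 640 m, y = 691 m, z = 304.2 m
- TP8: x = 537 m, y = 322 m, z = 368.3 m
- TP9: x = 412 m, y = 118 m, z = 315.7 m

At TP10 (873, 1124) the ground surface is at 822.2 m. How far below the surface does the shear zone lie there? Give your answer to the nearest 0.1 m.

Two edge vectors: TP7→TP8 = (-103, -369, 64.1), TP7→TP9 = (-228, -573, 11.5).
Normal n = (TP7→TP8) × (TP7→TP9) = (32485.8, -13430.3, -25113).
So ∂z/∂x = −n_x/n_z = 1.293585 and ∂z/∂y = −n_y/n_z = −0.534795.
Intercept c from TP7: 304.2 − 827.89 + 369.54 = −154.15.
At (873, 1124): z_contact = 1129.30 − 601.11 − 154.15 = 374.04 m.
Depth below ground = 822.2 − 374.04 = 448.2 m.

448.2 m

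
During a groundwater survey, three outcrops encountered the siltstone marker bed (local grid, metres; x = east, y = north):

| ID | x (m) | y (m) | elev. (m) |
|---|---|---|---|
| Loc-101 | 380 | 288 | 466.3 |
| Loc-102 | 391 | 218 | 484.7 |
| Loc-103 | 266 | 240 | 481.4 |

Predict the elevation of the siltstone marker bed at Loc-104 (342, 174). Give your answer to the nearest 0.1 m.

497.4 m

Let the plane be z = a·x + b·y + c.
Loc-102−Loc-101: 11a − 70b = 18.4;  Loc-103−Loc-101: −114a − 48b = 15.1.
Solving gives a = −0.02043, b = −0.26607.
Then c = 466.3 − a·380 − b·288 = 550.69.
At (342, 174): z = −7.0 − 46.3 + 550.69 = 497.4 m.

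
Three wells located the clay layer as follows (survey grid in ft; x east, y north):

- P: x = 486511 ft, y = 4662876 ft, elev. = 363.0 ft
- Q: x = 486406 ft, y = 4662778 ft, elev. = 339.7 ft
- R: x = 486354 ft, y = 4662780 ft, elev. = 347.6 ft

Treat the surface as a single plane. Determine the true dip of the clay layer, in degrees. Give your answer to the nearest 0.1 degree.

22.2°

Two edge vectors: P→Q = (-105, -98, -23.3), P→R = (-157, -96, -15.4).
Normal n = (P→Q) × (P→R) = (-727.6, 2041.1, -5306).
So ∂z/∂x = −n_x/n_z = −0.13713 and ∂z/∂y = −n_y/n_z = 0.38468.
Gradient magnitude |∇z| = √(a² + b²) = √(0.01880 + 0.14798) = 0.40839.
True dip = arctan(0.40839) = 22.2°, dipping toward SSE (azimuth ≈ 160°).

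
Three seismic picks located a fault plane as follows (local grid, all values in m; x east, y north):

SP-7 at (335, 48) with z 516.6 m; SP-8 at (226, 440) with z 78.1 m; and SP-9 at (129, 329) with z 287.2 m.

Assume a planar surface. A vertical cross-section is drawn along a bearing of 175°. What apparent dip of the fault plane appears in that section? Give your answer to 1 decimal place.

Two edge vectors: SP-7→SP-8 = (-109, 392, -438.5), SP-7→SP-9 = (-206, 281, -229.4).
Normal n = (SP-7→SP-8) × (SP-7→SP-9) = (33293.7, 65326.4, 50123).
So ∂z/∂x = −n_x/n_z = −0.66424 and ∂z/∂y = −n_y/n_z = −1.30332.
Unit vector along 175° is (sin 175°, cos 175°) = (0.0872, -0.9962).
Slope in that direction = a·(0.0872) + b·(-0.9962) = 1.24047.
Apparent dip = arctan|1.24047| = 51.1° (true dip is 55.6°, so apparent ≤ true as expected).

51.1°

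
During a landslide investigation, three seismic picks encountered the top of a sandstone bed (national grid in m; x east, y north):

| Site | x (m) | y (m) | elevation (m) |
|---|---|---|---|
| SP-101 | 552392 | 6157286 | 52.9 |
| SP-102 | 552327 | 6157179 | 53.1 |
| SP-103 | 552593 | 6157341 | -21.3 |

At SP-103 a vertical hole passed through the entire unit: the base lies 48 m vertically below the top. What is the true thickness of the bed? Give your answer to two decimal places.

Two edge vectors: SP-101→SP-102 = (-65, -107, 0.2), SP-101→SP-103 = (201, 55, -74.2).
Normal n = (SP-101→SP-102) × (SP-101→SP-103) = (7928.4, -4782.8, 17932).
So ∂z/∂x = −n_x/n_z = −0.44214 and ∂z/∂y = −n_y/n_z = 0.26672.
|∇z| = √(a²+b²) = 0.51636, so dip δ = arctan(0.51636) = 27.31°.
True thickness = vertical thickness × cos δ = 48 × cos 27.31° = 42.65 m.

42.65 m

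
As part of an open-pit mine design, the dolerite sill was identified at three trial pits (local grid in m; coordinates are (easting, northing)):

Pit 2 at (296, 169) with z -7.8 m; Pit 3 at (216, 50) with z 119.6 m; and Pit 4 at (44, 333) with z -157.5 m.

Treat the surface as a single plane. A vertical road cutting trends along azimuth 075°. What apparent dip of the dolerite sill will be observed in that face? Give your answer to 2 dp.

18.45°

Two edge vectors: Pit 2→Pit 3 = (-80, -119, 127.4), Pit 2→Pit 4 = (-252, 164, -149.7).
Normal n = (Pit 2→Pit 3) × (Pit 2→Pit 4) = (-3079.3, -44080.8, -43108).
So ∂z/∂E = −n_x/n_z = −0.07143 and ∂z/∂N = −n_y/n_z = −1.02257.
Unit vector along 075° is (sin 75°, cos 75°) = (0.9659, 0.2588).
Slope in that direction = a·(0.9659) + b·(0.2588) = −0.33366.
Apparent dip = arctan|0.33366| = 18.45° (true dip is 45.7°, so apparent ≤ true as expected).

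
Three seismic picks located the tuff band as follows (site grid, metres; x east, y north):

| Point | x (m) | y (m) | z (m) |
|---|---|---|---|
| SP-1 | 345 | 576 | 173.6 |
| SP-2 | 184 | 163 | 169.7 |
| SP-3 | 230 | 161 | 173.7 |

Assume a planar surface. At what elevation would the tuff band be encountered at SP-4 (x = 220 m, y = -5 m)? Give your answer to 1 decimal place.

Two edge vectors: SP-1→SP-2 = (-161, -413, -3.9), SP-1→SP-3 = (-115, -415, 0.1).
Normal n = (SP-1→SP-2) × (SP-1→SP-3) = (-1659.8, 464.6, 19320).
So ∂z/∂x = −n_x/n_z = 0.08591 and ∂z/∂y = −n_y/n_z = −0.02405.
Intercept c from SP-1: 173.6 − 29.64 + 13.85 = 157.81.
At (220, -5): z = 18.9 + 0.1 + 157.81 = 176.8 m.

176.8 m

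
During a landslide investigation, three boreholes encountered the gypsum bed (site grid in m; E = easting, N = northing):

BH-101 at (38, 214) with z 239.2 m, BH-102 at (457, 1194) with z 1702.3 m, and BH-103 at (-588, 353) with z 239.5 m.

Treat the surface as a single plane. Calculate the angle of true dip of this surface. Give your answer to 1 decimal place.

Two edge vectors: BH-101→BH-102 = (419, 980, 1463.1), BH-101→BH-103 = (-626, 139, 0.3).
Normal n = (BH-101→BH-102) × (BH-101→BH-103) = (-203076.9, -916026.3, 671721).
So ∂z/∂E = −n_x/n_z = 0.30232 and ∂z/∂N = −n_y/n_z = 1.36370.
Gradient magnitude |∇z| = √(a² + b²) = √(0.09140 + 1.85968) = 1.39681.
True dip = arctan(1.39681) = 54.4°, dipping toward SSW (azimuth ≈ 192°).

54.4°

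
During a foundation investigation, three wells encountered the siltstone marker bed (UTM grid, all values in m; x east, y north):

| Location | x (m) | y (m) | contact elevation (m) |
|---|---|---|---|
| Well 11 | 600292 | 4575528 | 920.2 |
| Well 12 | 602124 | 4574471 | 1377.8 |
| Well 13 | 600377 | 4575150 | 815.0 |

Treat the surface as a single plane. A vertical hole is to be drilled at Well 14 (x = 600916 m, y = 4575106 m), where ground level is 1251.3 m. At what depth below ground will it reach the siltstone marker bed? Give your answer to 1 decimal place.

199.1 m

Two edge vectors: Well 11→Well 12 = (1832, -1057, 457.6), Well 11→Well 13 = (85, -378, -105.2).
Normal n = (Well 11→Well 12) × (Well 11→Well 13) = (284169.2, 231622.4, -602651).
So ∂z/∂x = −n_x/n_z = 0.471531948 and ∂z/∂y = −n_y/n_z = 0.384339195.
Intercept c from Well 11: 920.2 − 283056.86 − 1758554.75 = −2040691.40.
At (600916, 4575106): z_contact = 283351.09 + 1758392.56 − 2040691.40 = 1052.24 m.
Depth below ground = 1251.3 − 1052.24 = 199.1 m.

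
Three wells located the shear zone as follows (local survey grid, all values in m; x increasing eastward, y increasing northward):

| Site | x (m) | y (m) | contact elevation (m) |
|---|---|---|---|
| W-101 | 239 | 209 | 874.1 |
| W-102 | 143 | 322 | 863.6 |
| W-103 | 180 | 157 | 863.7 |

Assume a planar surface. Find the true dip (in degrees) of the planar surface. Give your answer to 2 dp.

Let the plane be z = a·x + b·y + c.
W-102−W-101: −96a + 113b = −10.5;  W-103−W-101: −59a − 52b = −10.4.
Solving gives a = 0.14763, b = 0.03250.
Gradient magnitude |∇z| = √(a² + b²) = √(0.02179 + 0.00106) = 0.15116.
True dip = arctan(0.15116) = 8.60°, dipping toward WSW (azimuth ≈ 258°).

8.60°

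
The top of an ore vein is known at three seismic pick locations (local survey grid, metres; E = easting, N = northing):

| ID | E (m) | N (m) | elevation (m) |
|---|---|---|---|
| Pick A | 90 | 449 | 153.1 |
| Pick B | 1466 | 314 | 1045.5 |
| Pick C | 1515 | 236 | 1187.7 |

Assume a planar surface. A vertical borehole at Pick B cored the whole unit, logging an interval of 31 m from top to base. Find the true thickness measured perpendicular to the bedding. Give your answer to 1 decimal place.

16.5 m

Two edge vectors: Pick A→Pick B = (1376, -135, 892.4), Pick A→Pick C = (1425, -213, 1034.6).
Normal n = (Pick A→Pick B) × (Pick A→Pick C) = (50410.2, -151939.6, -100713).
So ∂z/∂E = −n_x/n_z = 0.50053 and ∂z/∂N = −n_y/n_z = −1.50864.
|∇z| = √(a²+b²) = 1.58951, so dip δ = arctan(1.58951) = 57.82°.
True thickness = vertical thickness × cos δ = 31 × cos 57.82° = 16.5 m.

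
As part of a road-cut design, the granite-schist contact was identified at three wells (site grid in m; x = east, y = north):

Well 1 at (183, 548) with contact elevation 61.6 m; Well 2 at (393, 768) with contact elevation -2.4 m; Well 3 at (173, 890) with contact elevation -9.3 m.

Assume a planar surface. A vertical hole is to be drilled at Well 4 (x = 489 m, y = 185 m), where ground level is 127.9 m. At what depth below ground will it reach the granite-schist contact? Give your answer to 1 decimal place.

Two edge vectors: Well 1→Well 2 = (210, 220, -64), Well 1→Well 3 = (-10, 342, -70.9).
Normal n = (Well 1→Well 2) × (Well 1→Well 3) = (6290, 15529, 74020).
So ∂z/∂x = −n_x/n_z = −0.08498 and ∂z/∂y = −n_y/n_z = −0.20979.
Intercept c from Well 1: 61.6 + 15.55 + 114.97 = 192.12.
At (489, 185): z_contact = −41.55 − 38.81 + 192.12 = 111.75 m.
Depth below ground = 127.9 − 111.75 = 16.1 m.

16.1 m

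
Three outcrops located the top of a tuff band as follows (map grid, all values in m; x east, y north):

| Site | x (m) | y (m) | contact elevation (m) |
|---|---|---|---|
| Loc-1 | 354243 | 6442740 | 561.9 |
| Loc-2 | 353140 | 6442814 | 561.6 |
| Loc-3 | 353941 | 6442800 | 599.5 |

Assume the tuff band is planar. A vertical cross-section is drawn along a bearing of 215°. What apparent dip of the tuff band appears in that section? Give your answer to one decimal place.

39.1°

Two edge vectors: Loc-1→Loc-2 = (-1103, 74, -0.3), Loc-1→Loc-3 = (-302, 60, 37.6).
Normal n = (Loc-1→Loc-2) × (Loc-1→Loc-3) = (2800.4, 41563.4, -43832).
So ∂z/∂x = −n_x/n_z = 0.06389 and ∂z/∂y = −n_y/n_z = 0.94824.
Unit vector along 215° is (sin 215°, cos 215°) = (-0.5736, -0.8192).
Slope in that direction = a·(-0.5736) + b·(-0.8192) = −0.81340.
Apparent dip = arctan|0.81340| = 39.1° (true dip is 43.5°, so apparent ≤ true as expected).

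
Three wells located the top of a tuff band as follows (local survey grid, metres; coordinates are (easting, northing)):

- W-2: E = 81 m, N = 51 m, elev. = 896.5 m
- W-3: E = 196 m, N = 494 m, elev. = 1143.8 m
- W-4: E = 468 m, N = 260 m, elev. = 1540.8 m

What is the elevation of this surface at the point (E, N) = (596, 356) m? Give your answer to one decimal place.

1757.8 m

Let the plane be z = a·E + b·N + c.
W-3−W-2: 115a + 443b = 247.3;  W-4−W-2: 387a + 209b = 644.3.
Solving gives a = 1.58568, b = 0.14661.
Then c = 896.5 − a·81 − b·51 = 760.58.
At (596, 356): z = 945.1 + 52.2 + 760.58 = 1757.8 m.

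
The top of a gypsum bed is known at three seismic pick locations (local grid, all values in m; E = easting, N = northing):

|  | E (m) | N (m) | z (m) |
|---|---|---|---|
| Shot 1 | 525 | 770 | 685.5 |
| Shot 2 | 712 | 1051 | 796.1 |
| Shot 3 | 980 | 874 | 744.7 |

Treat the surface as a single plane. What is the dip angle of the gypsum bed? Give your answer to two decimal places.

20.06°

Two edge vectors: Shot 1→Shot 2 = (187, 281, 110.6), Shot 1→Shot 3 = (455, 104, 59.2).
Normal n = (Shot 1→Shot 2) × (Shot 1→Shot 3) = (5132.8, 39252.6, -108407).
So ∂z/∂E = −n_x/n_z = 0.04735 and ∂z/∂N = −n_y/n_z = 0.36209.
Gradient magnitude |∇z| = √(a² + b²) = √(0.00224 + 0.13111) = 0.36517.
True dip = arctan(0.36517) = 20.06°, dipping toward S (azimuth ≈ 187°).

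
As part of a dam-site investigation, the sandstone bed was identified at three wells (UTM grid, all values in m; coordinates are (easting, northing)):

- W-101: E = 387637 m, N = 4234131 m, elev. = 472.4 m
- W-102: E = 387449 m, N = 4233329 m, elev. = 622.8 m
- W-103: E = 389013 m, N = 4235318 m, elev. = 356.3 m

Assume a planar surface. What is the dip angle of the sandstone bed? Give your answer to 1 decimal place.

Let the plane be z = a·E + b·N + c.
W-102−W-101: −188a − 802b = 150.4;  W-103−W-101: 1376a + 1187b = −116.1.
Solving gives a = 0.09702, b = −0.21027.
Gradient magnitude |∇z| = √(a² + b²) = √(0.00941 + 0.04421) = 0.23157.
True dip = arctan(0.23157) = 13.0°, dipping toward NNW (azimuth ≈ 335°).

13.0°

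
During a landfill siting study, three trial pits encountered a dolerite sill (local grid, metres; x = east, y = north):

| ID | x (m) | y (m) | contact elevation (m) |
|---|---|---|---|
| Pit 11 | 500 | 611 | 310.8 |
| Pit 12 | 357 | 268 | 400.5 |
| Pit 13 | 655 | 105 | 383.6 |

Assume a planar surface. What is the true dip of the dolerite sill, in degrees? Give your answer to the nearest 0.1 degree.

14.2°

Let the plane be z = a·x + b·y + c.
Pit 12−Pit 11: −143a − 343b = 89.7;  Pit 13−Pit 11: 155a − 506b = 72.8.
Solving gives a = −0.16266, b = −0.19370.
Gradient magnitude |∇z| = √(a² + b²) = √(0.02646 + 0.03752) = 0.25294.
True dip = arctan(0.25294) = 14.2°, dipping toward NE (azimuth ≈ 040°).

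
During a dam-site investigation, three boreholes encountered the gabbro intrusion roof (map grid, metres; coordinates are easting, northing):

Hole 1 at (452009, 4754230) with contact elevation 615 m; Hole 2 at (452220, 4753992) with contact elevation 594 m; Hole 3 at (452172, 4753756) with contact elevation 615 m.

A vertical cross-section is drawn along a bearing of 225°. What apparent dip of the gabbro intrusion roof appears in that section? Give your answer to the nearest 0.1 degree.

8.8°

Two edge vectors: Hole 1→Hole 2 = (211, -238, -21), Hole 1→Hole 3 = (163, -474, 0).
Normal n = (Hole 1→Hole 2) × (Hole 1→Hole 3) = (-9954, -3423, -61220).
So ∂z/∂easting = −n_x/n_z = −0.16259 and ∂z/∂northing = −n_y/n_z = −0.05591.
Unit vector along 225° is (sin 225°, cos 225°) = (-0.7071, -0.7071).
Slope in that direction = a·(-0.7071) + b·(-0.7071) = 0.15451.
Apparent dip = arctan|0.15451| = 8.8° (true dip is 9.8°, so apparent ≤ true as expected).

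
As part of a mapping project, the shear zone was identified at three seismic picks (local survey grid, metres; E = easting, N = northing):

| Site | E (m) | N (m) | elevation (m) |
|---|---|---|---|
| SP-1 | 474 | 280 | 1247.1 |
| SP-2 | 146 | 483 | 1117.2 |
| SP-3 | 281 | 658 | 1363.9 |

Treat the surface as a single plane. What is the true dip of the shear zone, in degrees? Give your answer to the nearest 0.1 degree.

48.7°

Two edge vectors: SP-1→SP-2 = (-328, 203, -129.9), SP-1→SP-3 = (-193, 378, 116.8).
Normal n = (SP-1→SP-2) × (SP-1→SP-3) = (72812.6, 63381.1, -84805).
So ∂z/∂E = −n_x/n_z = 0.85859 and ∂z/∂N = −n_y/n_z = 0.74737.
Gradient magnitude |∇z| = √(a² + b²) = √(0.73717 + 0.55857) = 1.13831.
True dip = arctan(1.13831) = 48.7°, dipping toward SW (azimuth ≈ 229°).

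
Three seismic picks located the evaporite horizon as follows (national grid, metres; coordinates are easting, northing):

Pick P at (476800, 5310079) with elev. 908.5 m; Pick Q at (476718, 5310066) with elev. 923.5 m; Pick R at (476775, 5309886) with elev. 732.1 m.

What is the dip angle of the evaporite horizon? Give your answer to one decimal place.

Let the plane be z = a·easting + b·northing + c.
Pick Q−Pick P: −82a − 13b = 15;  Pick R−Pick P: −25a − 193b = −176.4.
Solving gives a = −0.33470, b = 0.95734.
Gradient magnitude |∇z| = √(a² + b²) = √(0.11202 + 0.91651) = 1.01417.
True dip = arctan(1.01417) = 45.4°, dipping toward SSE (azimuth ≈ 161°).

45.4°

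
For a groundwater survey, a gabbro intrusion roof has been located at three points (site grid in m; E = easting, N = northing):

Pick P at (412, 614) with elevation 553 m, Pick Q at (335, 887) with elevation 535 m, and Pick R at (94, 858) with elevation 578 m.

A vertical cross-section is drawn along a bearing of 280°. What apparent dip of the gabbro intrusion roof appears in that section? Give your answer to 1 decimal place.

Let the plane be z = a·E + b·N + c.
Pick Q−Pick P: −77a + 273b = −18;  Pick R−Pick P: −318a + 244b = 25.
Solving gives a = −0.16489, b = −0.11244.
Unit vector along 280° is (sin 280°, cos 280°) = (-0.9848, 0.1736).
Slope in that direction = a·(-0.9848) + b·(0.1736) = 0.14286.
Apparent dip = arctan|0.14286| = 8.1° (true dip is 11.3°, so apparent ≤ true as expected).

8.1°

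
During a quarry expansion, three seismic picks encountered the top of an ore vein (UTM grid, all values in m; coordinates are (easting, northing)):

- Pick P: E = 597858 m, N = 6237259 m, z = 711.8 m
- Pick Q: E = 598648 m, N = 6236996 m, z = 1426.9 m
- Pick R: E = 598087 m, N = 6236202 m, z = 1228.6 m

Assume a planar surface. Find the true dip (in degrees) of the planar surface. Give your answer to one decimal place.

40.7°

Let the plane be z = a·E + b·N + c.
Pick Q−Pick P: 790a − 263b = 715.1;  Pick R−Pick P: 229a − 1057b = 516.8.
Solving gives a = 0.80013, b = −0.31558.
Gradient magnitude |∇z| = √(a² + b²) = √(0.64021 + 0.09959) = 0.86012.
True dip = arctan(0.86012) = 40.7°, dipping toward WNW (azimuth ≈ 292°).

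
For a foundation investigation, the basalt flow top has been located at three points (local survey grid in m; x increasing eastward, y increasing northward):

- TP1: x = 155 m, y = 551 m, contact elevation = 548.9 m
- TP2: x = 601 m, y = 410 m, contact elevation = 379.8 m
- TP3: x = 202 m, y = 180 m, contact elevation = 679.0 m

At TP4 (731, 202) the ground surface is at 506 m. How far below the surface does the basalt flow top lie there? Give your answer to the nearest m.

Let the plane be z = a·x + b·y + c.
TP2−TP1: 446a − 141b = −169.1;  TP3−TP1: 47a − 371b = 130.1.
Solving gives a = −0.51046, b = −0.41534.
Then c = 548.9 − a·155 − b·551 = 856.87.
At (731, 202): z_contact = −373.1 − 83.9 + 856.87 = 399.8 m.
Depth below ground = 506 − 399.8 = 106 m.

106 m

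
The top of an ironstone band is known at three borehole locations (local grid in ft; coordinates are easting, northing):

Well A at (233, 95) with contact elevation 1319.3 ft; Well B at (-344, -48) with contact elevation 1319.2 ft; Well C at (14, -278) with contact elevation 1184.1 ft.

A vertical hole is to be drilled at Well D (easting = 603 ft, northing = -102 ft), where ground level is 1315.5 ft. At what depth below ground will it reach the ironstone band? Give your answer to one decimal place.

118.6 ft

Let the plane be z = a·easting + b·northing + c.
Well B−Well A: −577a − 143b = −0.1;  Well C−Well A: −219a − 373b = −135.2.
Solving gives a = −0.10493, b = 0.42407.
Then c = 1319.3 − a·233 − b·95 = 1303.46.
At (603, -102): z_contact = −63.27 − 43.26 + 1303.46 = 1196.94 ft.
Depth below ground = 1315.5 − 1196.94 = 118.6 ft.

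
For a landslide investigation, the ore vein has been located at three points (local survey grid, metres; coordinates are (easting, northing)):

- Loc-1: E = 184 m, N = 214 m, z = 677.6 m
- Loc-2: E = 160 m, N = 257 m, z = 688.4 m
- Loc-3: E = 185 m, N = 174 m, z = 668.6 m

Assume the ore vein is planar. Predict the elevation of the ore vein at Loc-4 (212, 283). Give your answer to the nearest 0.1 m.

691.7 m

Two edge vectors: Loc-1→Loc-2 = (-24, 43, 10.8), Loc-1→Loc-3 = (1, -40, -9).
Normal n = (Loc-1→Loc-2) × (Loc-1→Loc-3) = (45, -205.2, 917).
So ∂z/∂E = −n_x/n_z = −0.04907 and ∂z/∂N = −n_y/n_z = 0.22377.
Intercept c from Loc-1: 677.6 + 9.03 − 47.89 = 638.74.
At (212, 283): z = −10.4 + 63.3 + 638.74 = 691.7 m.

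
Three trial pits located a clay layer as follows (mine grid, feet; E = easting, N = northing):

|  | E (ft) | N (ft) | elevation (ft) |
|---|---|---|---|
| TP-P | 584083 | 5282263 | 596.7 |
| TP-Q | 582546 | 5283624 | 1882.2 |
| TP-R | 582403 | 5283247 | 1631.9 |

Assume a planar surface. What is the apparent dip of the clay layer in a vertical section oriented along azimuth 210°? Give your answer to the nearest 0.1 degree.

28.5°

Let the plane be z = a·E + b·N + c.
TP-Q−TP-P: −1537a + 1361b = 1285.5;  TP-R−TP-P: −1680a + 984b = 1035.2.
Solving gives a = −0.18600, b = 0.73448.
Unit vector along 210° is (sin 210°, cos 210°) = (-0.5000, -0.8660).
Slope in that direction = a·(-0.5000) + b·(-0.8660) = −0.54308.
Apparent dip = arctan|0.54308| = 28.5° (true dip is 37.1°, so apparent ≤ true as expected).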